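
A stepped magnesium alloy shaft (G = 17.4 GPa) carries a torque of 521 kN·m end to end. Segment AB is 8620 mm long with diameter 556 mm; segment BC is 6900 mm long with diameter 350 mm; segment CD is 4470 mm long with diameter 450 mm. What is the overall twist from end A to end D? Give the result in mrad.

201 mrad

J_AB = π(0.556)⁴/32 = 9.38×10^-3 m⁴; J_BC = π(0.350)⁴/32 = 1.47×10^-3 m⁴; J_CD = π(0.450)⁴/32 = 4.03×10^-3 m⁴.
θ = (T/G)·Σ L_i/J_i = (521000/17.4×10⁹)·(8.62/9.38×10^-3 + 6.90/1.47×10^-3 + 4.47/4.03×10^-3) = 0.2010 rad.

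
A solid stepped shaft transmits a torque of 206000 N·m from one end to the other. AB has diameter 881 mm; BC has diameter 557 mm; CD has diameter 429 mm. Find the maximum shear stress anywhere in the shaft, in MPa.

Under the same torque, τ_max = 16T/(πd³) is largest where d is smallest — segment CD (d = 429 mm).
τ_max = 16·206000/(π·(0.429)³) = 1.329×10^7 Pa.

13.3 MPa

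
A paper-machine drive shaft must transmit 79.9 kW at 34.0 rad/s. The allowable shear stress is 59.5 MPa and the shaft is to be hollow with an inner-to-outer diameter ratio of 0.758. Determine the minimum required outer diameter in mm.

ω = 34.0 rad/s, so T = P/ω = 79.9×10³ / 34.00 = 2350 N·m.
For a hollow shaft with d_i/d_o = 0.758: τ_max = 16T/(π d_o³ (1−k⁴)), so d_o = [16T/(π τ_allow (1−k⁴))]^(1/3) = [16·2350/(π·5.95×10^7·0.6699)]^(1/3) = 0.06696 m.

67.0 mm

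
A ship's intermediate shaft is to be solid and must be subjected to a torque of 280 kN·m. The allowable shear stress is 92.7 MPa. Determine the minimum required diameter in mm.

For a solid shaft τ_max = 16T/(πd³), so d = (16T/(π τ_allow))^(1/3) = (16·280000/(π·9.27×10^7))^(1/3) = 0.2487 m.

249 mm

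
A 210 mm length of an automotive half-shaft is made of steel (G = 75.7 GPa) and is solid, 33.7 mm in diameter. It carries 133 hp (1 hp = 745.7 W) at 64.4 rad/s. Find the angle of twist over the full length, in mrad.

33.7 mrad

ω = 64.4 rad/s, so T = P/ω = 133×745.7 / 64.40 = 1540 N·m.
J = πd⁴/32 = π(0.0337)⁴/32 = 1.266×10^-7 m⁴.
θ = T·L/(G·J) = 1540 × 0.210 / (75.7×10⁹ × 1.266×10^-7) = 0.03374 rad.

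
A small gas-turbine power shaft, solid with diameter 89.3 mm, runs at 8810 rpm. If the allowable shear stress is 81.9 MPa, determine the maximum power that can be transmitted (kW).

J = πd⁴/32 = π(0.0893)⁴/32 = 6.243×10^-6 m⁴.
T_max = τ_allow·J/r = 8.19×10^7 × 6.243×10^-6 / 0.0446 = 11450 N·m.
ω = 2π·8810/60 = 922.6 rad/s, so P_max = T_max·ω = 1.057×10^7 W.

10600 kW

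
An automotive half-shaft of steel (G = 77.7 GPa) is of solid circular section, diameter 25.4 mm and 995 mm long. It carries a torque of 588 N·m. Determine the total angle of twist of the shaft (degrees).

J = πd⁴/32 = π(0.0254)⁴/32 = 4.086×10^-8 m⁴.
θ = T·L/(G·J) = 588.0 × 0.995 / (77.7×10⁹ × 4.086×10^-8) = 0.1843 rad.

10.6°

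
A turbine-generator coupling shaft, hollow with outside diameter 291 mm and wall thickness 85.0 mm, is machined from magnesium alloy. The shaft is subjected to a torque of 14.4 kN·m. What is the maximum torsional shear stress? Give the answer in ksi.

0.445 ksi

J = π(d_o⁴ − d_i⁴)/32 = π(0.291⁴ − 0.121⁴)/32 = 6.830×10^-4 m⁴.
τ_max = T·r/J = 14400 × 0.145 / 6.830×10^-4 = 3.068×10^6 Pa.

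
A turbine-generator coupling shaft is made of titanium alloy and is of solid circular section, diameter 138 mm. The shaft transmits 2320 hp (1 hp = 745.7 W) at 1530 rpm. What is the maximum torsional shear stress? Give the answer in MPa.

20.9 MPa

ω = 2π·1530/60 = 160.2 rad/s, so T = P/ω = 2320×745.7 / 160.2 = 10800 N·m.
J = πd⁴/32 = π(0.138)⁴/32 = 3.561×10^-5 m⁴.
τ_max = T·r/J = 10800 × 0.0690 / 3.561×10^-5 = 2.092×10^7 Pa.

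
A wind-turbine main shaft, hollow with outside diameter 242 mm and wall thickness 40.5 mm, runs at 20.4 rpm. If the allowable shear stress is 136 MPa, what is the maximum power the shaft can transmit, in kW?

J = π(d_o⁴ − d_i⁴)/32 = π(0.242⁴ − 0.161⁴)/32 = 2.708×10^-4 m⁴.
T_max = τ_allow·J/r = 1.36×10^8 × 2.708×10^-4 / 0.121 = 304300 N·m.
ω = 2π·20.4/60 = 2.136 rad/s, so P_max = T_max·ω = 6.501×10^5 W.

650 kW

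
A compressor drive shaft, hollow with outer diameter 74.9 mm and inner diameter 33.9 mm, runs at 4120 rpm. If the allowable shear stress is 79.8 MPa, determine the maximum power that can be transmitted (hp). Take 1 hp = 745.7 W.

3650 hp

J = π(d_o⁴ − d_i⁴)/32 = π(0.0749⁴ − 0.0339⁴)/32 = 2.960×10^-6 m⁴.
T_max = τ_allow·J/r = 7.98×10^7 × 2.960×10^-6 / 0.0375 = 6308 N·m.
ω = 2π·4120/60 = 431.4 rad/s, so P_max = T_max·ω = 2.721×10^6 W.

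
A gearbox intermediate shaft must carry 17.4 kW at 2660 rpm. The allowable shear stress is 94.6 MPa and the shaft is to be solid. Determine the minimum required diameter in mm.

15.0 mm

ω = 2π·2660/60 = 278.6 rad/s, so T = P/ω = 17.4×10³ / 278.6 = 62.47 N·m.
For a solid shaft τ_max = 16T/(πd³), so d = (16T/(π τ_allow))^(1/3) = (16·62.47/(π·9.46×10^7))^(1/3) = 0.01498 m.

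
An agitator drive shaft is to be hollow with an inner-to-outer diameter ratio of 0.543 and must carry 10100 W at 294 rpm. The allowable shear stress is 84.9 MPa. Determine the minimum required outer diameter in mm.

ω = 2π·294/60 = 30.79 rad/s, so T = P/ω = 10100 / 30.79 = 328.1 N·m.
For a hollow shaft with d_i/d_o = 0.543: τ_max = 16T/(π d_o³ (1−k⁴)), so d_o = [16T/(π τ_allow (1−k⁴))]^(1/3) = [16·328.1/(π·8.49×10^7·0.9131)]^(1/3) = 0.02783 m.

27.8 mm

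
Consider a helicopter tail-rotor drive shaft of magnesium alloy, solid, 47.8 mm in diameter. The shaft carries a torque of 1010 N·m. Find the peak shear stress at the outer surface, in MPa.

J = πd⁴/32 = π(0.0478)⁴/32 = 5.125×10^-7 m⁴.
τ_max = T·r/J = 1010 × 0.0239 / 5.125×10^-7 = 4.710×10^7 Pa.

47.1 MPa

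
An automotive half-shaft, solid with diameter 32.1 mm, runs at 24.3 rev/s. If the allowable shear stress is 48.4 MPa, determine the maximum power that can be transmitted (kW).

48.0 kW

J = πd⁴/32 = π(0.0321)⁴/32 = 1.042×10^-7 m⁴.
T_max = τ_allow·J/r = 4.84×10^7 × 1.042×10^-7 / 0.0161 = 314.3 N·m.
ω = 2π·24.3 = 152.7 rad/s, so P_max = T_max·ω = 4.799×10^4 W.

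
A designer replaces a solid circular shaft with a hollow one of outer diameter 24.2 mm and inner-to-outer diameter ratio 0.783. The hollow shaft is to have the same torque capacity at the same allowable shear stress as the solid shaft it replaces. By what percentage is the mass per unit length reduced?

Equal τ_max and T ⇒ the solid shaft needs d_s³ = d_o³(1−k⁴), so d_s = 24.2·(1−0.783⁴)^(1/3) = 20.68 mm.
Area ratio A_h/A_s = d_o²(1−k²)/d_s² = (1−k²)/(1−k⁴)^(2/3) = 0.5298.
Mass saving = 1 − 0.5298 = 47.0 %.

47.0 %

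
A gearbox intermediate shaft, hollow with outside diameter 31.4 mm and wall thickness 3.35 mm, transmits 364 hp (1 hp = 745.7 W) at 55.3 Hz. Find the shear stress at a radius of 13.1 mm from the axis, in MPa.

174 MPa

ω = 2π·55.3 = 347.5 rad/s, so T = P/ω = 364×745.7 / 347.5 = 781.2 N·m.
J = π(d_o⁴ − d_i⁴)/32 = π(0.0314⁴ − 0.0247⁴)/32 = 5.890×10^-8 m⁴.
Shear stress varies linearly with radius: τ = T·r/J = 781.2 × 0.0131 / 5.890×10^-8 = 1.738×10^8 Pa.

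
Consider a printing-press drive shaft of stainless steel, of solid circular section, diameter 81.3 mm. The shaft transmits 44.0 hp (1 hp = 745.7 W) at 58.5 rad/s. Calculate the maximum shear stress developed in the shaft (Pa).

ω = 58.5 rad/s, so T = P/ω = 44.0×745.7 / 58.50 = 560.9 N·m.
J = πd⁴/32 = π(0.0813)⁴/32 = 4.289×10^-6 m⁴.
τ_max = T·r/J = 560.9 × 0.0406 / 4.289×10^-6 = 5.316×10^6 Pa.

5.32e6 Pa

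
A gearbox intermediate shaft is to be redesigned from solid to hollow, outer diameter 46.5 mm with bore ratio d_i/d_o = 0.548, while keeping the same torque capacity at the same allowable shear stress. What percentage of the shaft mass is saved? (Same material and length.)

25.5 %

Equal τ_max and T ⇒ the solid shaft needs d_s³ = d_o³(1−k⁴), so d_s = 46.5·(1−0.548⁴)^(1/3) = 45.06 mm.
Area ratio A_h/A_s = d_o²(1−k²)/d_s² = (1−k²)/(1−k⁴)^(2/3) = 0.7452.
Mass saving = 1 − 0.7452 = 25.5 %.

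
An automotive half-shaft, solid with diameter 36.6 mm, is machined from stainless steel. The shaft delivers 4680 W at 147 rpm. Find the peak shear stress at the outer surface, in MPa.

31.6 MPa

ω = 2π·147/60 = 15.39 rad/s, so T = P/ω = 4680 / 15.39 = 304.0 N·m.
J = πd⁴/32 = π(0.0366)⁴/32 = 1.762×10^-7 m⁴.
τ_max = T·r/J = 304.0 × 0.0183 / 1.762×10^-7 = 3.158×10^7 Pa.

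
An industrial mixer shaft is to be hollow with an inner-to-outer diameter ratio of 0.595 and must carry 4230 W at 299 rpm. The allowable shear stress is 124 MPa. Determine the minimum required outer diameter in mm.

18.5 mm

ω = 2π·299/60 = 31.31 rad/s, so T = P/ω = 4230 / 31.31 = 135.1 N·m.
For a hollow shaft with d_i/d_o = 0.595: τ_max = 16T/(π d_o³ (1−k⁴)), so d_o = [16T/(π τ_allow (1−k⁴))]^(1/3) = [16·135.1/(π·1.24×10^8·0.8747)]^(1/3) = 0.01851 m.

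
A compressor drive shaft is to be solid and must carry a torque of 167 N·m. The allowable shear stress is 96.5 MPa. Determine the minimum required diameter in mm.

For a solid shaft τ_max = 16T/(πd³), so d = (16T/(π τ_allow))^(1/3) = (16·167.0/(π·9.65×10^7))^(1/3) = 0.02066 m.

20.7 mm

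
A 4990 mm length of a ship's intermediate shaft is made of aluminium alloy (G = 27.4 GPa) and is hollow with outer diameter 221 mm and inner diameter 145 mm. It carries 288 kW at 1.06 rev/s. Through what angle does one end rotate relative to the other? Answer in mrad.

41.3 mrad

ω = 2π·1.06 = 6.660 rad/s, so T = P/ω = 288×10³ / 6.660 = 43240 N·m.
J = π(d_o⁴ − d_i⁴)/32 = π(0.221⁴ − 0.145⁴)/32 = 1.908×10^-4 m⁴.
θ = T·L/(G·J) = 43240 × 4.99 / (27.4×10⁹ × 1.908×10^-4) = 0.04128 rad.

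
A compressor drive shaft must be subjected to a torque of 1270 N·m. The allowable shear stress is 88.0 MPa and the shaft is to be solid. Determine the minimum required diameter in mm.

41.9 mm

For a solid shaft τ_max = 16T/(πd³), so d = (16T/(π τ_allow))^(1/3) = (16·1270/(π·8.80×10^7))^(1/3) = 0.04189 m.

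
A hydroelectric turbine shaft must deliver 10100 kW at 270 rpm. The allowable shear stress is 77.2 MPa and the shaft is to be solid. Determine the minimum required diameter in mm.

ω = 2π·270/60 = 28.27 rad/s, so T = P/ω = 10100×10³ / 28.27 = 357200 N·m.
For a solid shaft τ_max = 16T/(πd³), so d = (16T/(π τ_allow))^(1/3) = (16·357200/(π·7.72×10^7))^(1/3) = 0.2867 m.

287 mm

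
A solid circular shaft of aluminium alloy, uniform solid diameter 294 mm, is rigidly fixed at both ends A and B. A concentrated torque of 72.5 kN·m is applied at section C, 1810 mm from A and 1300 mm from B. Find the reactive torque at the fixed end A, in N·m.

30300 N·m

With uniform GJ and both ends fixed, compatibility θ_AC = θ_CB gives T_A·a = T_B·b, together with T_A + T_B = T₀.
T_A = T₀·b/(a+b) = 72500·1300/3110 = 30310 N·m; T_B = 42190 N·m.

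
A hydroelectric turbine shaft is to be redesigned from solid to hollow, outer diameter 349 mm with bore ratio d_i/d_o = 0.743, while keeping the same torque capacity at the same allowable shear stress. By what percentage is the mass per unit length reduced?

Equal τ_max and T ⇒ the solid shaft needs d_s³ = d_o³(1−k⁴), so d_s = 349·(1−0.743⁴)^(1/3) = 309.2 mm.
Area ratio A_h/A_s = d_o²(1−k²)/d_s² = (1−k²)/(1−k⁴)^(2/3) = 0.5708.
Mass saving = 1 − 0.5708 = 42.9 %.

42.9 %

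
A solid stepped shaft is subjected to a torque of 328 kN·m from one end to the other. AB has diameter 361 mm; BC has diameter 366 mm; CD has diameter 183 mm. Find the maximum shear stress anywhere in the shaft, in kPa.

Under the same torque, τ_max = 16T/(πd³) is largest where d is smallest — segment CD (d = 183 mm).
τ_max = 16·328000/(π·(0.183)³) = 2.726×10^8 Pa.

273000 kPa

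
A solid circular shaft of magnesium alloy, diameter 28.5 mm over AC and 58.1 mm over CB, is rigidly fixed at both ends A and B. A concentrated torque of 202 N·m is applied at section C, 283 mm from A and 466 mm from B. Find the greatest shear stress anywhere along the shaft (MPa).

Compatibility: T_A·a/J_AC = T_B·b/J_CB with T_A + T_B = T₀.
J_AC = 6.48×10^-8 m⁴, J_CB = 1.12×10^-6 m⁴, so T_A = T₀·(J_AC/a)/((J_AC/a)+(J_CB/b)) = 17.58 N·m, T_B = 184.4 N·m.
τ in each portion: τ_AC = 3.87×10^6 Pa, τ_CB = 4.79×10^6 Pa; maximum is in CB.
τ_max = T_CB·r/J = 184.4·0.0290/1.12×10^-6 = 4.789×10^6 Pa.

4.79 MPa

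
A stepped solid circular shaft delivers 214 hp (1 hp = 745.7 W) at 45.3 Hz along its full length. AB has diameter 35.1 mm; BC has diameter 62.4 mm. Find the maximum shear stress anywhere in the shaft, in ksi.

9.58 ksi

ω = 2π·45.3 = 284.6 rad/s, so T = P/ω = 214×745.7 / 284.6 = 560.7 N·m.
Under the same torque, τ_max = 16T/(πd³) is largest where d is smallest — segment AB (d = 35.1 mm).
τ_max = 16·560.7/(π·(0.0351)³) = 6.603×10^7 Pa.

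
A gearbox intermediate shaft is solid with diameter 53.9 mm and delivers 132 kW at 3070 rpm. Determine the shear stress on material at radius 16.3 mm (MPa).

8.08 MPa

ω = 2π·3070/60 = 321.5 rad/s, so T = P/ω = 132×10³ / 321.5 = 410.6 N·m.
J = πd⁴/32 = π(0.0539)⁴/32 = 8.286×10^-7 m⁴.
Shear stress varies linearly with radius: τ = T·r/J = 410.6 × 0.0163 / 8.286×10^-7 = 8.077×10^6 Pa.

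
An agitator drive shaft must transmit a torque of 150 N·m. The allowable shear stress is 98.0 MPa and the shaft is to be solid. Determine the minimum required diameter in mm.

19.8 mm

For a solid shaft τ_max = 16T/(πd³), so d = (16T/(π τ_allow))^(1/3) = (16·150.0/(π·9.80×10^7))^(1/3) = 0.01983 m.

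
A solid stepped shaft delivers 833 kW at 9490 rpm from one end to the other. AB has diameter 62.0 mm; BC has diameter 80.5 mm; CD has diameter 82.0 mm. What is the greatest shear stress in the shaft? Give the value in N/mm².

17.9 N/mm²

ω = 2π·9490/60 = 993.8 rad/s, so T = P/ω = 833×10³ / 993.8 = 838.2 N·m.
Under the same torque, τ_max = 16T/(πd³) is largest where d is smallest — segment AB (d = 62.0 mm).
τ_max = 16·838.2/(π·(0.0620)³) = 1.791×10^7 Pa.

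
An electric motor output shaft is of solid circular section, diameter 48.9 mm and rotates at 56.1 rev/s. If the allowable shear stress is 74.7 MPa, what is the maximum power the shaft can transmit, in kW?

605 kW

J = πd⁴/32 = π(0.0489)⁴/32 = 5.614×10^-7 m⁴.
T_max = τ_allow·J/r = 7.47×10^7 × 5.614×10^-7 / 0.0244 = 1715 N·m.
ω = 2π·56.1 = 352.5 rad/s, so P_max = T_max·ω = 6.045×10^5 W.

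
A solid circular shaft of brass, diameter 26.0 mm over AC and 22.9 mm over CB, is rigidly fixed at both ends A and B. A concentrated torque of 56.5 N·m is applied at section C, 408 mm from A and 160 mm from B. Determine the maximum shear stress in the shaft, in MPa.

14.5 MPa

Compatibility: T_A·a/J_AC = T_B·b/J_CB with T_A + T_B = T₀.
J_AC = 4.49×10^-8 m⁴, J_CB = 2.70×10^-8 m⁴, so T_A = T₀·(J_AC/a)/((J_AC/a)+(J_CB/b)) = 22.29 N·m, T_B = 34.21 N·m.
τ in each portion: τ_AC = 6.46×10^6 Pa, τ_CB = 1.45×10^7 Pa; maximum is in CB.
τ_max = T_CB·r/J = 34.21·0.0115/2.70×10^-8 = 1.451×10^7 Pa.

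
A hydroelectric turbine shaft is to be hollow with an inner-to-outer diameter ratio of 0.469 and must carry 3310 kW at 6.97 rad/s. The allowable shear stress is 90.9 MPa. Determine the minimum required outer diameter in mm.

304 mm

ω = 6.97 rad/s, so T = P/ω = 3310×10³ / 6.970 = 474900 N·m.
For a hollow shaft with d_i/d_o = 0.469: τ_max = 16T/(π d_o³ (1−k⁴)), so d_o = [16T/(π τ_allow (1−k⁴))]^(1/3) = [16·474900/(π·9.09×10^7·0.9516)]^(1/3) = 0.3035 m.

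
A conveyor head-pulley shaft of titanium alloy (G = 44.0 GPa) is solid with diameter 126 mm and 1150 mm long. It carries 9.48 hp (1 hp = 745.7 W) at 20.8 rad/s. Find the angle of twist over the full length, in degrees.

ω = 20.8 rad/s, so T = P/ω = 9.48×745.7 / 20.80 = 339.9 N·m.
J = πd⁴/32 = π(0.126)⁴/32 = 2.474×10^-5 m⁴.
θ = T·L/(G·J) = 339.9 × 1.15 / (44.0×10⁹ × 2.474×10^-5) = 3.590×10^-4 rad.

0.0206°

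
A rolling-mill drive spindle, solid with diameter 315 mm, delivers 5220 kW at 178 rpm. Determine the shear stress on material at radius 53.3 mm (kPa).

15400 kPa

ω = 2π·178/60 = 18.64 rad/s, so T = P/ω = 5220×10³ / 18.64 = 280000 N·m.
J = πd⁴/32 = π(0.315)⁴/32 = 9.666×10^-4 m⁴.
Shear stress varies linearly with radius: τ = T·r/J = 280000 × 0.0533 / 9.666×10^-4 = 1.544×10^7 Pa.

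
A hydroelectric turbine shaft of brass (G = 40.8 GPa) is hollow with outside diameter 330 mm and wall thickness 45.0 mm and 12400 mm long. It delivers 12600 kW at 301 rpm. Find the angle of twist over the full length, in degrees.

8.30°

ω = 2π·301/60 = 31.52 rad/s, so T = P/ω = 12600×10³ / 31.52 = 399700 N·m.
J = π(d_o⁴ − d_i⁴)/32 = π(0.330⁴ − 0.240⁴)/32 = 8.386×10^-4 m⁴.
θ = T·L/(G·J) = 399700 × 12.4 / (40.8×10⁹ × 8.386×10^-4) = 0.1449 rad.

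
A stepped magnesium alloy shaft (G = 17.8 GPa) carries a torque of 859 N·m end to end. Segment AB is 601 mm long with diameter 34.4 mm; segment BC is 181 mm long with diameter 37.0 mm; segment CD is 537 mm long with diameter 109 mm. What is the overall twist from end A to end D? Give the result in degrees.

J_AB = π(0.0344)⁴/32 = 1.37×10^-7 m⁴; J_BC = π(0.0370)⁴/32 = 1.84×10^-7 m⁴; J_CD = π(0.109)⁴/32 = 1.39×10^-5 m⁴.
θ = (T/G)·Σ L_i/J_i = (859.0/17.8×10⁹)·(0.601/1.37×10^-7 + 0.181/1.84×10^-7 + 0.537/1.39×10^-5) = 0.2603 rad.

14.9°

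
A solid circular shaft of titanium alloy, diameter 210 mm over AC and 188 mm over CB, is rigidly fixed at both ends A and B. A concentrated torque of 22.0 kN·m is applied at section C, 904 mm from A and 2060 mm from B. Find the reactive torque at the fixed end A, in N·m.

17200 N·m

Compatibility: T_A·a/J_AC = T_B·b/J_CB with T_A + T_B = T₀.
J_AC = 1.91×10^-4 m⁴, J_CB = 1.23×10^-4 m⁴, so T_A = T₀·(J_AC/a)/((J_AC/a)+(J_CB/b)) = 17160 N·m, T_B = 4838 N·m.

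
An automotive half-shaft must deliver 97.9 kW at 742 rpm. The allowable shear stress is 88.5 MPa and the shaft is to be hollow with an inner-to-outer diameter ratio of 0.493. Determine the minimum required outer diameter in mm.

42.6 mm

ω = 2π·742/60 = 77.70 rad/s, so T = P/ω = 97.9×10³ / 77.70 = 1260 N·m.
For a hollow shaft with d_i/d_o = 0.493: τ_max = 16T/(π d_o³ (1−k⁴)), so d_o = [16T/(π τ_allow (1−k⁴))]^(1/3) = [16·1260/(π·8.85×10^7·0.9409)]^(1/3) = 0.04255 m.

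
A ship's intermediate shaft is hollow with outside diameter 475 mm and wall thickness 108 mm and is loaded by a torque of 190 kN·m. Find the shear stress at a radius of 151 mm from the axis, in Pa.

6.30e6 Pa

J = π(d_o⁴ − d_i⁴)/32 = π(0.475⁴ − 0.259⁴)/32 = 4.556×10^-3 m⁴.
Shear stress varies linearly with radius: τ = T·r/J = 190000 × 0.151 / 4.556×10^-3 = 6.297×10^6 Pa.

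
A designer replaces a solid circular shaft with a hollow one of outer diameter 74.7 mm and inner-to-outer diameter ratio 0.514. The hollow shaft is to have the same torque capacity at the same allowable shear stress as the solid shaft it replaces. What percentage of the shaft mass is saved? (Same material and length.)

Equal τ_max and T ⇒ the solid shaft needs d_s³ = d_o³(1−k⁴), so d_s = 74.7·(1−0.514⁴)^(1/3) = 72.92 mm.
Area ratio A_h/A_s = d_o²(1−k²)/d_s² = (1−k²)/(1−k⁴)^(2/3) = 0.7722.
Mass saving = 1 − 0.7722 = 22.8 %.

22.8 %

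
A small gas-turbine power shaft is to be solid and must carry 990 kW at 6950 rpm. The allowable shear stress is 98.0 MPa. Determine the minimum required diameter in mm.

41.3 mm

ω = 2π·6950/60 = 727.8 rad/s, so T = P/ω = 990×10³ / 727.8 = 1360 N·m.
For a solid shaft τ_max = 16T/(πd³), so d = (16T/(π τ_allow))^(1/3) = (16·1360/(π·9.80×10^7))^(1/3) = 0.04135 m.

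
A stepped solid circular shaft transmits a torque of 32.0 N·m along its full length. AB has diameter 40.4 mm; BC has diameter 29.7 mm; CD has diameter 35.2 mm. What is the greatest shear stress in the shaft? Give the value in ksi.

Under the same torque, τ_max = 16T/(πd³) is largest where d is smallest — segment BC (d = 29.7 mm).
τ_max = 16·32.00/(π·(0.0297)³) = 6.221×10^6 Pa.

0.902 ksi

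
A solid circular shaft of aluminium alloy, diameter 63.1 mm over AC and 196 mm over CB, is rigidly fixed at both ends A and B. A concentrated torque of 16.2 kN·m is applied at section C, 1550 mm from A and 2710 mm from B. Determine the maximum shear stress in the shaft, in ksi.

Compatibility: T_A·a/J_AC = T_B·b/J_CB with T_A + T_B = T₀.
J_AC = 1.56×10^-6 m⁴, J_CB = 1.45×10^-4 m⁴, so T_A = T₀·(J_AC/a)/((J_AC/a)+(J_CB/b)) = 298.7 N·m, T_B = 15900 N·m.
τ in each portion: τ_AC = 6.05×10^6 Pa, τ_CB = 1.08×10^7 Pa; maximum is in CB.
τ_max = T_CB·r/J = 15900·0.0980/1.45×10^-4 = 1.076×10^7 Pa.

1.56 ksi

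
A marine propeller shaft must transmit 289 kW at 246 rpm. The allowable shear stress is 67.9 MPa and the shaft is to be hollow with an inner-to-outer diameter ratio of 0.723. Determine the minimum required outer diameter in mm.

105 mm

ω = 2π·246/60 = 25.76 rad/s, so T = P/ω = 289×10³ / 25.76 = 11220 N·m.
For a hollow shaft with d_i/d_o = 0.723: τ_max = 16T/(π d_o³ (1−k⁴)), so d_o = [16T/(π τ_allow (1−k⁴))]^(1/3) = [16·11220/(π·6.79×10^7·0.7268)]^(1/3) = 0.1050 m.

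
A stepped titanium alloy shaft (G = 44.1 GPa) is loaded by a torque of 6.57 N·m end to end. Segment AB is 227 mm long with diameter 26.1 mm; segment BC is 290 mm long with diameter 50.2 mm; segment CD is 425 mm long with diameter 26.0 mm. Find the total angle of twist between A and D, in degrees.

J_AB = π(0.0261)⁴/32 = 4.56×10^-8 m⁴; J_BC = π(0.0502)⁴/32 = 6.23×10^-7 m⁴; J_CD = π(0.0260)⁴/32 = 4.49×10^-8 m⁴.
θ = (T/G)·Σ L_i/J_i = (6.570/44.1×10⁹)·(0.227/4.56×10^-8 + 0.290/6.23×10^-7 + 0.425/4.49×10^-8) = 2.223×10^-3 rad.

0.127°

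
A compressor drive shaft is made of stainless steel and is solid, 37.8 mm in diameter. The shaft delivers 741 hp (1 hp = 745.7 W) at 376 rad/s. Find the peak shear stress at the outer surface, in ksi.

ω = 376 rad/s, so T = P/ω = 741×745.7 / 376.0 = 1470 N·m.
J = πd⁴/32 = π(0.0378)⁴/32 = 2.004×10^-7 m⁴.
τ_max = T·r/J = 1470 × 0.0189 / 2.004×10^-7 = 1.386×10^8 Pa.

20.1 ksi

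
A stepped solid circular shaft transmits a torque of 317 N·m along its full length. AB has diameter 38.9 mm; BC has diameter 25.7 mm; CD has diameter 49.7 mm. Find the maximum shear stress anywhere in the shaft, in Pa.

Under the same torque, τ_max = 16T/(πd³) is largest where d is smallest — segment BC (d = 25.7 mm).
τ_max = 16·317.0/(π·(0.0257)³) = 9.511×10^7 Pa.

9.51e7 Pa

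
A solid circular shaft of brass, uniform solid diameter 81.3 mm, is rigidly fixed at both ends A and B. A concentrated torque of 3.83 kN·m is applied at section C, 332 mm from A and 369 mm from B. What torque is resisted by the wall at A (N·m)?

With uniform GJ and both ends fixed, compatibility θ_AC = θ_CB gives T_A·a = T_B·b, together with T_A + T_B = T₀.
T_A = T₀·b/(a+b) = 3830·369/701.0 = 2016 N·m; T_B = 1814 N·m.

2020 N·m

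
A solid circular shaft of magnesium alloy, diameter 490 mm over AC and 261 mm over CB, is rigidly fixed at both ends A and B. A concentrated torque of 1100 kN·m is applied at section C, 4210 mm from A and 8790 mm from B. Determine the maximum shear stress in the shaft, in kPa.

45900 kPa

Compatibility: T_A·a/J_AC = T_B·b/J_CB with T_A + T_B = T₀.
J_AC = 5.66×10^-3 m⁴, J_CB = 4.56×10^-4 m⁴, so T_A = T₀·(J_AC/a)/((J_AC/a)+(J_CB/b)) = 1.059e6 N·m, T_B = 40840 N·m.
τ in each portion: τ_AC = 4.59×10^7 Pa, τ_CB = 1.17×10^7 Pa; maximum is in AC.
τ_max = T_AC·r/J = 1.059e6·0.245/5.66×10^-3 = 4.585×10^7 Pa.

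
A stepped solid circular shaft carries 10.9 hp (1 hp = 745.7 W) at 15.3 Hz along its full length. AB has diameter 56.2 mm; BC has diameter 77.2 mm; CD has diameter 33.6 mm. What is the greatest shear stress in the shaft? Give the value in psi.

ω = 2π·15.3 = 96.13 rad/s, so T = P/ω = 10.9×745.7 / 96.13 = 84.55 N·m.
Under the same torque, τ_max = 16T/(πd³) is largest where d is smallest — segment CD (d = 33.6 mm).
τ_max = 16·84.55/(π·(0.0336)³) = 1.135×10^7 Pa.

1650 psi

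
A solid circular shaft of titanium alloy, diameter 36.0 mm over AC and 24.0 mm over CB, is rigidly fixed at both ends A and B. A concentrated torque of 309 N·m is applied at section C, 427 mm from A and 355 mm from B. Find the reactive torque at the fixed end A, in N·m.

Compatibility: T_A·a/J_AC = T_B·b/J_CB with T_A + T_B = T₀.
J_AC = 1.65×10^-7 m⁴, J_CB = 3.26×10^-8 m⁴, so T_A = T₀·(J_AC/a)/((J_AC/a)+(J_CB/b)) = 249.7 N·m, T_B = 59.32 N·m.

250 N·m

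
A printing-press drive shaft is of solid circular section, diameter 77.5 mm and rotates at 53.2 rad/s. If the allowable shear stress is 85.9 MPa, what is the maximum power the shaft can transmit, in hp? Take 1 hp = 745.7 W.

560 hp

J = πd⁴/32 = π(0.0775)⁴/32 = 3.542×10^-6 m⁴.
T_max = τ_allow·J/r = 8.59×10^7 × 3.542×10^-6 / 0.0387 = 7851 N·m.
ω = 53.2 rad/s, so P_max = T_max·ω = 4.177×10^5 W.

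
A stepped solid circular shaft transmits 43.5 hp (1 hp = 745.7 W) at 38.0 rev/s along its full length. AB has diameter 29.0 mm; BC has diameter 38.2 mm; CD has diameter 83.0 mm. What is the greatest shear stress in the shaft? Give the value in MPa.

28.4 MPa

ω = 2π·38.0 = 238.8 rad/s, so T = P/ω = 43.5×745.7 / 238.8 = 135.9 N·m.
Under the same torque, τ_max = 16T/(πd³) is largest where d is smallest — segment AB (d = 29.0 mm).
τ_max = 16·135.9/(π·(0.0290)³) = 2.837×10^7 Pa.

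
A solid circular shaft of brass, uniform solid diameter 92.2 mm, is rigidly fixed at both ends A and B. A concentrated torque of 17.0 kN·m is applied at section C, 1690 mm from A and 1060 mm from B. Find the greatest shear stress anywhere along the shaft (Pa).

6.79e7 Pa

With uniform GJ and both ends fixed, compatibility θ_AC = θ_CB gives T_A·a = T_B·b, together with T_A + T_B = T₀.
T_A = T₀·b/(a+b) = 17000·1060/2750 = 6553 N·m; T_B = 10450 N·m.
τ in each portion: τ_AC = 4.26×10^7 Pa, τ_CB = 6.79×10^7 Pa; maximum is in CB.
τ_max = T_CB·r/J = 10450·0.0461/7.09×10^-6 = 6.789×10^7 Pa.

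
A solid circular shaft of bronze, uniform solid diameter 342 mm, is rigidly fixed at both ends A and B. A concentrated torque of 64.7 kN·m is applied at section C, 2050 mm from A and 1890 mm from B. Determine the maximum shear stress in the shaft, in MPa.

With uniform GJ and both ends fixed, compatibility θ_AC = θ_CB gives T_A·a = T_B·b, together with T_A + T_B = T₀.
T_A = T₀·b/(a+b) = 64700·1890/3940 = 31040 N·m; T_B = 33660 N·m.
τ in each portion: τ_AC = 3.95×10^6 Pa, τ_CB = 4.29×10^6 Pa; maximum is in CB.
τ_max = T_CB·r/J = 33660·0.171/1.34×10^-3 = 4.286×10^6 Pa.

4.29 MPa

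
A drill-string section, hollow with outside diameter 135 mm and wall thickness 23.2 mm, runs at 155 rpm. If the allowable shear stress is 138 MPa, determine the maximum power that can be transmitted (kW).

J = π(d_o⁴ − d_i⁴)/32 = π(0.135⁴ − 0.0886⁴)/32 = 2.656×10^-5 m⁴.
T_max = τ_allow·J/r = 1.38×10^8 × 2.656×10^-5 / 0.0675 = 54300 N·m.
ω = 2π·155/60 = 16.23 rad/s, so P_max = T_max·ω = 8.814×10^5 W.

881 kW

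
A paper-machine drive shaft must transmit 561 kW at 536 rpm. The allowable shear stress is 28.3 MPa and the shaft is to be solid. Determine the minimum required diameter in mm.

ω = 2π·536/60 = 56.13 rad/s, so T = P/ω = 561×10³ / 56.13 = 9995 N·m.
For a solid shaft τ_max = 16T/(πd³), so d = (16T/(π τ_allow))^(1/3) = (16·9995/(π·2.83×10^7))^(1/3) = 0.1216 m.

122 mm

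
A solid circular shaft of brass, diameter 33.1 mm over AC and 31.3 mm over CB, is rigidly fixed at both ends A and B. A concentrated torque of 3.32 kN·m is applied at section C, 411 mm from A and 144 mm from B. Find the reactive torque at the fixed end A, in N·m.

Compatibility: T_A·a/J_AC = T_B·b/J_CB with T_A + T_B = T₀.
J_AC = 1.18×10^-7 m⁴, J_CB = 9.42×10^-8 m⁴, so T_A = T₀·(J_AC/a)/((J_AC/a)+(J_CB/b)) = 1012 N·m, T_B = 2308 N·m.

1010 N·m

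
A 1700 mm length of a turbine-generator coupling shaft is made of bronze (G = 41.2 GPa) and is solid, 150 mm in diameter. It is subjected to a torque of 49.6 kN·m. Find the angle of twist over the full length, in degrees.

2.36°

J = πd⁴/32 = π(0.150)⁴/32 = 4.970×10^-5 m⁴.
θ = T·L/(G·J) = 49600 × 1.70 / (41.2×10⁹ × 4.970×10^-5) = 0.04118 rad.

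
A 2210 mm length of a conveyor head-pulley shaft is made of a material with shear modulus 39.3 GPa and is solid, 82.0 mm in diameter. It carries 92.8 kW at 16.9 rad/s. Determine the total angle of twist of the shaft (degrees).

3.99°

ω = 16.9 rad/s, so T = P/ω = 92.8×10³ / 16.90 = 5491 N·m.
J = πd⁴/32 = π(0.0820)⁴/32 = 4.439×10^-6 m⁴.
θ = T·L/(G·J) = 5491 × 2.21 / (39.3×10⁹ × 4.439×10^-6) = 0.06957 rad.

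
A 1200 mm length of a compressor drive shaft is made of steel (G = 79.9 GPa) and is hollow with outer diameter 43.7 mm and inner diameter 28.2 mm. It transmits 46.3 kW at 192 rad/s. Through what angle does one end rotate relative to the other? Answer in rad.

ω = 192 rad/s, so T = P/ω = 46.3×10³ / 192.0 = 241.1 N·m.
J = π(d_o⁴ − d_i⁴)/32 = π(0.0437⁴ − 0.0282⁴)/32 = 2.959×10^-7 m⁴.
θ = T·L/(G·J) = 241.1 × 1.20 / (79.9×10⁹ × 2.959×10^-7) = 0.01224 rad.

0.0122 rad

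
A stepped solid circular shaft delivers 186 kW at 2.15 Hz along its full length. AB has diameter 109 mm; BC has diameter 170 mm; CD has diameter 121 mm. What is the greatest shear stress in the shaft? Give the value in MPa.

54.1 MPa

ω = 2π·2.15 = 13.51 rad/s, so T = P/ω = 186×10³ / 13.51 = 13770 N·m.
Under the same torque, τ_max = 16T/(πd³) is largest where d is smallest — segment AB (d = 109 mm).
τ_max = 16·13770/(π·(0.109)³) = 5.415×10^7 Pa.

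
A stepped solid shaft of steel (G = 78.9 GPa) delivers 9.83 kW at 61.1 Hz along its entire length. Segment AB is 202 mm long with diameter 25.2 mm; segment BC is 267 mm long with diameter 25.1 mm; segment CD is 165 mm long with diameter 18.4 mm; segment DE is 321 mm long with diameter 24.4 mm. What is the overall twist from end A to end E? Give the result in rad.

0.0116 rad

ω = 2π·61.1 = 383.9 rad/s, so T = P/ω = 9.83×10³ / 383.9 = 25.61 N·m.
J_AB = π(0.0252)⁴/32 = 3.96×10^-8 m⁴; J_BC = π(0.0251)⁴/32 = 3.90×10^-8 m⁴; J_CD = π(0.0184)⁴/32 = 1.13×10^-8 m⁴; J_DE = π(0.0244)⁴/32 = 3.48×10^-8 m⁴.
θ = (T/G)·Σ L_i/J_i = (25.61/78.9×10⁹)·(0.202/3.96×10^-8 + 0.267/3.90×10^-8 + 0.165/1.13×10^-8 + 0.321/3.48×10^-8) = 0.01163 rad.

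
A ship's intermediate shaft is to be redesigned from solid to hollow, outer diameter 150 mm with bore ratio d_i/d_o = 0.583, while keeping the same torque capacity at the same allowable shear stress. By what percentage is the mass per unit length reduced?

Equal τ_max and T ⇒ the solid shaft needs d_s³ = d_o³(1−k⁴), so d_s = 150·(1−0.583⁴)^(1/3) = 144.0 mm.
Area ratio A_h/A_s = d_o²(1−k²)/d_s² = (1−k²)/(1−k⁴)^(2/3) = 0.7164.
Mass saving = 1 − 0.7164 = 28.4 %.

28.4 %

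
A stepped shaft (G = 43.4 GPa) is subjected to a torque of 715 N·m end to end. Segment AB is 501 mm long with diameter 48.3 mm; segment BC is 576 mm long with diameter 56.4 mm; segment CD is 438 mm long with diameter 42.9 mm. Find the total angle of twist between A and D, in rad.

J_AB = π(0.0483)⁴/32 = 5.34×10^-7 m⁴; J_BC = π(0.0564)⁴/32 = 9.93×10^-7 m⁴; J_CD = π(0.0429)⁴/32 = 3.33×10^-7 m⁴.
θ = (T/G)·Σ L_i/J_i = (715.0/43.4×10⁹)·(0.501/5.34×10^-7 + 0.576/9.93×10^-7 + 0.438/3.33×10^-7) = 0.04670 rad.

0.0467 rad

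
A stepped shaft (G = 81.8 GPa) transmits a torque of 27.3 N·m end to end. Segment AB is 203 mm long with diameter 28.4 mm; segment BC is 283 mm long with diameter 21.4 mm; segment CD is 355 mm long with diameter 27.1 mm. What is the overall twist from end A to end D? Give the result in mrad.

7.89 mrad

J_AB = π(0.0284)⁴/32 = 6.39×10^-8 m⁴; J_BC = π(0.0214)⁴/32 = 2.06×10^-8 m⁴; J_CD = π(0.0271)⁴/32 = 5.30×10^-8 m⁴.
θ = (T/G)·Σ L_i/J_i = (27.30/81.8×10⁹)·(0.203/6.39×10^-8 + 0.283/2.06×10^-8 + 0.355/5.30×10^-8) = 7.885×10^-3 rad.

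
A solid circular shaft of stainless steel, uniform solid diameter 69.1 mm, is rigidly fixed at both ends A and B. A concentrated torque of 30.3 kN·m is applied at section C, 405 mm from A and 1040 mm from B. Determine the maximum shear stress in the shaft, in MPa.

With uniform GJ and both ends fixed, compatibility θ_AC = θ_CB gives T_A·a = T_B·b, together with T_A + T_B = T₀.
T_A = T₀·b/(a+b) = 30300·1040/1445 = 21810 N·m; T_B = 8492 N·m.
τ in each portion: τ_AC = 3.37×10^8 Pa, τ_CB = 1.31×10^8 Pa; maximum is in AC.
τ_max = T_AC·r/J = 21810·0.0345/2.24×10^-6 = 3.366×10^8 Pa.

337 MPa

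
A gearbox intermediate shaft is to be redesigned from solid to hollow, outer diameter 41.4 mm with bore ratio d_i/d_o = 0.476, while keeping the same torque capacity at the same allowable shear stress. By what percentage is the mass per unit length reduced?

19.9 %

Equal τ_max and T ⇒ the solid shaft needs d_s³ = d_o³(1−k⁴), so d_s = 41.4·(1−0.476⁴)^(1/3) = 40.68 mm.
Area ratio A_h/A_s = d_o²(1−k²)/d_s² = (1−k²)/(1−k⁴)^(2/3) = 0.8011.
Mass saving = 1 − 0.8011 = 19.9 %.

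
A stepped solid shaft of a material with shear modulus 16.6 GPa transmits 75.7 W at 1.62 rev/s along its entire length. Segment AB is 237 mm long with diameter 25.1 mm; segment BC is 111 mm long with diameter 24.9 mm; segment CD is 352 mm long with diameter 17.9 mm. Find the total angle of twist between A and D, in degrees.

1.13°

ω = 2π·1.62 = 10.18 rad/s, so T = P/ω = 75.7 / 10.18 = 7.437 N·m.
J_AB = π(0.0251)⁴/32 = 3.90×10^-8 m⁴; J_BC = π(0.0249)⁴/32 = 3.77×10^-8 m⁴; J_CD = π(0.0179)⁴/32 = 1.01×10^-8 m⁴.
θ = (T/G)·Σ L_i/J_i = (7.437/16.6×10⁹)·(0.237/3.90×10^-8 + 0.111/3.77×10^-8 + 0.352/1.01×10^-8) = 0.01969 rad.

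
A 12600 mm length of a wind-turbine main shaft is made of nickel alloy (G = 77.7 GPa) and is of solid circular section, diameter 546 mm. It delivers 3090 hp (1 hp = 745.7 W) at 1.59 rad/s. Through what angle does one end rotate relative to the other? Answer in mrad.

26.9 mrad

ω = 1.59 rad/s, so T = P/ω = 3090×745.7 / 1.590 = 1.449e6 N·m.
J = πd⁴/32 = π(0.546)⁴/32 = 8.725×10^-3 m⁴.
θ = T·L/(G·J) = 1.449e6 × 12.6 / (77.7×10⁹ × 8.725×10^-3) = 0.02693 rad.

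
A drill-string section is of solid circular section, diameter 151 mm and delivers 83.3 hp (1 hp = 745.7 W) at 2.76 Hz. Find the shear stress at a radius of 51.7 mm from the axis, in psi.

526 psi

ω = 2π·2.76 = 17.34 rad/s, so T = P/ω = 83.3×745.7 / 17.34 = 3582 N·m.
J = πd⁴/32 = π(0.151)⁴/32 = 5.104×10^-5 m⁴.
Shear stress varies linearly with radius: τ = T·r/J = 3582 × 0.0517 / 5.104×10^-5 = 3.628×10^6 Pa.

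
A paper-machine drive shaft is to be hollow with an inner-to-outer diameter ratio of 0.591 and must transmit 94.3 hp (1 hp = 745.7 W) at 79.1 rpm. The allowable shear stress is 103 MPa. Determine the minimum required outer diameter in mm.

78.2 mm

ω = 2π·79.1/60 = 8.283 rad/s, so T = P/ω = 94.3×745.7 / 8.283 = 8489 N·m.
For a hollow shaft with d_i/d_o = 0.591: τ_max = 16T/(π d_o³ (1−k⁴)), so d_o = [16T/(π τ_allow (1−k⁴))]^(1/3) = [16·8489/(π·1.03×10^8·0.8780)]^(1/3) = 0.07819 m.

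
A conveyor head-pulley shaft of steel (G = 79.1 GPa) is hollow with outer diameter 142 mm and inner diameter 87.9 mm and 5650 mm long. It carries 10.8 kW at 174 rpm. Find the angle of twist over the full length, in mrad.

ω = 2π·174/60 = 18.22 rad/s, so T = P/ω = 10.8×10³ / 18.22 = 592.7 N·m.
J = π(d_o⁴ − d_i⁴)/32 = π(0.142⁴ − 0.0879⁴)/32 = 3.406×10^-5 m⁴.
θ = T·L/(G·J) = 592.7 × 5.65 / (79.1×10⁹ × 3.406×10^-5) = 1.243×10^-3 rad.

1.24 mrad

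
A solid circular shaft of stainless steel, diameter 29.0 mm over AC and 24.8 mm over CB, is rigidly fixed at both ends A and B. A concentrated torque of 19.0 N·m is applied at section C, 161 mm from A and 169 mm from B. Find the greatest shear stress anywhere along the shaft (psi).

Compatibility: T_A·a/J_AC = T_B·b/J_CB with T_A + T_B = T₀.
J_AC = 6.94×10^-8 m⁴, J_CB = 3.71×10^-8 m⁴, so T_A = T₀·(J_AC/a)/((J_AC/a)+(J_CB/b)) = 12.59 N·m, T_B = 6.413 N·m.
τ in each portion: τ_AC = 2.63×10^6 Pa, τ_CB = 2.14×10^6 Pa; maximum is in AC.
τ_max = T_AC·r/J = 12.59·0.0145/6.94×10^-8 = 2.628×10^6 Pa.

381 psi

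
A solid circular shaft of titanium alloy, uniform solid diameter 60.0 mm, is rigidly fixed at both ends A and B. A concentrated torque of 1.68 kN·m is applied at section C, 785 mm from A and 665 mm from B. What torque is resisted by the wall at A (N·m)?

770 N·m

With uniform GJ and both ends fixed, compatibility θ_AC = θ_CB gives T_A·a = T_B·b, together with T_A + T_B = T₀.
T_A = T₀·b/(a+b) = 1680·665/1450 = 770.5 N·m; T_B = 909.5 N·m.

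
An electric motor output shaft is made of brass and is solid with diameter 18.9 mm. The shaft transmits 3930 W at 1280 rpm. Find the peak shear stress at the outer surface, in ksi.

3.21 ksi

ω = 2π·1280/60 = 134.0 rad/s, so T = P/ω = 3930 / 134.0 = 29.32 N·m.
J = πd⁴/32 = π(0.0189)⁴/32 = 1.253×10^-8 m⁴.
τ_max = T·r/J = 29.32 × 0.00945 / 1.253×10^-8 = 2.212×10^7 Pa.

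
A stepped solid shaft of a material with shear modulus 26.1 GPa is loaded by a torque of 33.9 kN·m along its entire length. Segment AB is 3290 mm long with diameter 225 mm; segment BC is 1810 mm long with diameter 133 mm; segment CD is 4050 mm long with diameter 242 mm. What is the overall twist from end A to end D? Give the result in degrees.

J_AB = π(0.225)⁴/32 = 2.52×10^-4 m⁴; J_BC = π(0.133)⁴/32 = 3.07×10^-5 m⁴; J_CD = π(0.242)⁴/32 = 3.37×10^-4 m⁴.
θ = (T/G)·Σ L_i/J_i = (33900/26.1×10⁹)·(3.29/2.52×10^-4 + 1.81/3.07×10^-5 + 4.05/3.37×10^-4) = 0.1091 rad.

6.25°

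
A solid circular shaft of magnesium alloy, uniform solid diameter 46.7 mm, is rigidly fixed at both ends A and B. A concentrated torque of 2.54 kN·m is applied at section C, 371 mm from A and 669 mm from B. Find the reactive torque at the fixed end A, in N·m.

1630 N·m

With uniform GJ and both ends fixed, compatibility θ_AC = θ_CB gives T_A·a = T_B·b, together with T_A + T_B = T₀.
T_A = T₀·b/(a+b) = 2540·669/1040 = 1634 N·m; T_B = 906.1 N·m.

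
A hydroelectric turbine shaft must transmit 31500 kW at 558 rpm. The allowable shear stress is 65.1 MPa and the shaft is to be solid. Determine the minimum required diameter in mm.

ω = 2π·558/60 = 58.43 rad/s, so T = P/ω = 31500×10³ / 58.43 = 539100 N·m.
For a solid shaft τ_max = 16T/(πd³), so d = (16T/(π τ_allow))^(1/3) = (16·539100/(π·6.51×10^7))^(1/3) = 0.3481 m.

348 mm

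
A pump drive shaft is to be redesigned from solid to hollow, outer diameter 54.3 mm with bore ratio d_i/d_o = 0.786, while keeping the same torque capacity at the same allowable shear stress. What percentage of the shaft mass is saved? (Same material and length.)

47.3 %

Equal τ_max and T ⇒ the solid shaft needs d_s³ = d_o³(1−k⁴), so d_s = 54.3·(1−0.786⁴)^(1/3) = 46.26 mm.
Area ratio A_h/A_s = d_o²(1−k²)/d_s² = (1−k²)/(1−k⁴)^(2/3) = 0.5266.
Mass saving = 1 − 0.5266 = 47.3 %.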